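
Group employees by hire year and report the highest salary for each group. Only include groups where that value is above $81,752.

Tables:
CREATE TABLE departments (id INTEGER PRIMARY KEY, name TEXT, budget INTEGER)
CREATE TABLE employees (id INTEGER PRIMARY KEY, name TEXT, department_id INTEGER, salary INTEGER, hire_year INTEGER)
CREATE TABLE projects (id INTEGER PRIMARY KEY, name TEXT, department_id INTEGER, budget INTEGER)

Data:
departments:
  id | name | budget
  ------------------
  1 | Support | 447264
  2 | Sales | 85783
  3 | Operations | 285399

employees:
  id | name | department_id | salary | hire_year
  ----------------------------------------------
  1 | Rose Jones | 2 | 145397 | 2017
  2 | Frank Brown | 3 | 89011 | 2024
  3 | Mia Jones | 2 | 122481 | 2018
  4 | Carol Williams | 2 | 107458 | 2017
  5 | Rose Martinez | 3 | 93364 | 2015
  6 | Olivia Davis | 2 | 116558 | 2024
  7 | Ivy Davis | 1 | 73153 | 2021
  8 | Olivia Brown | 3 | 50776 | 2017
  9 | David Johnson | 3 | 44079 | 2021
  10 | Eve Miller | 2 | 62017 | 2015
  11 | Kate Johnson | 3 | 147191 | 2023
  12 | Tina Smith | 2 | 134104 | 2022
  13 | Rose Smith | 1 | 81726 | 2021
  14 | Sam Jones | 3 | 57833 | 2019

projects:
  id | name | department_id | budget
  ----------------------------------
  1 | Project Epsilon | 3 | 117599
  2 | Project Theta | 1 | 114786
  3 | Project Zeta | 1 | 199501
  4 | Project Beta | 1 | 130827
SELECT hire_year, MAX(salary) AS max_salary FROM employees GROUP BY hire_year HAVING MAX(salary) > 81752

Execution result:
hire_year | max_salary
2015 | 93364
2017 | 145397
2018 | 122481
2022 | 134104
2023 | 147191
2024 | 116558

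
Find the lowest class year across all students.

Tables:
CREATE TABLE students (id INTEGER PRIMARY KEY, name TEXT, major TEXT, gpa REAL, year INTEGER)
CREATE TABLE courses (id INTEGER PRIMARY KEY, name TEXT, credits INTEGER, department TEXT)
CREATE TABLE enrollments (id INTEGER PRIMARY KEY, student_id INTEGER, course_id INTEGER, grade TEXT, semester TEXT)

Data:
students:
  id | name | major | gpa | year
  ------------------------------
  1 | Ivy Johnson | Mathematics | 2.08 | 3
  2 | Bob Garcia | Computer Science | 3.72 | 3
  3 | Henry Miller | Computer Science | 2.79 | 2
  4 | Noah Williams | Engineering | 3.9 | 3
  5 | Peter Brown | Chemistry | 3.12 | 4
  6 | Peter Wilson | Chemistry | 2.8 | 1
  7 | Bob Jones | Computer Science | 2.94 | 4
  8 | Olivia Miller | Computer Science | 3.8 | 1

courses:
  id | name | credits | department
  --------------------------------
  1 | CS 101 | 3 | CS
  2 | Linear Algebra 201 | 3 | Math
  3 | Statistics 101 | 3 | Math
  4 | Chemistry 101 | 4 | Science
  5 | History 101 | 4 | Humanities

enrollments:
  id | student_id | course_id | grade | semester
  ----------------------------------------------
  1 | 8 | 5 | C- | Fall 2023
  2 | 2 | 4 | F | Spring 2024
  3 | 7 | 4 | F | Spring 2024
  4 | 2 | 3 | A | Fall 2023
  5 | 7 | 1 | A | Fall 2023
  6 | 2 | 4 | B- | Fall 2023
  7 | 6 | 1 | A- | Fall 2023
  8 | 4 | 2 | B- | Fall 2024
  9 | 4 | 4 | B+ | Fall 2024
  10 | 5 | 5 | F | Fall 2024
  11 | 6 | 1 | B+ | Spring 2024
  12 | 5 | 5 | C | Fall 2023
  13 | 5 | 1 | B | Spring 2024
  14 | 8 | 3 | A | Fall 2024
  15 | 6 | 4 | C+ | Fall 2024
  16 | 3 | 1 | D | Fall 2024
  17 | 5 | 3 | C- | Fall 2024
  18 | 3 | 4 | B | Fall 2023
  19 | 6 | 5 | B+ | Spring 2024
SELECT MIN(year) FROM students

Execution result:
1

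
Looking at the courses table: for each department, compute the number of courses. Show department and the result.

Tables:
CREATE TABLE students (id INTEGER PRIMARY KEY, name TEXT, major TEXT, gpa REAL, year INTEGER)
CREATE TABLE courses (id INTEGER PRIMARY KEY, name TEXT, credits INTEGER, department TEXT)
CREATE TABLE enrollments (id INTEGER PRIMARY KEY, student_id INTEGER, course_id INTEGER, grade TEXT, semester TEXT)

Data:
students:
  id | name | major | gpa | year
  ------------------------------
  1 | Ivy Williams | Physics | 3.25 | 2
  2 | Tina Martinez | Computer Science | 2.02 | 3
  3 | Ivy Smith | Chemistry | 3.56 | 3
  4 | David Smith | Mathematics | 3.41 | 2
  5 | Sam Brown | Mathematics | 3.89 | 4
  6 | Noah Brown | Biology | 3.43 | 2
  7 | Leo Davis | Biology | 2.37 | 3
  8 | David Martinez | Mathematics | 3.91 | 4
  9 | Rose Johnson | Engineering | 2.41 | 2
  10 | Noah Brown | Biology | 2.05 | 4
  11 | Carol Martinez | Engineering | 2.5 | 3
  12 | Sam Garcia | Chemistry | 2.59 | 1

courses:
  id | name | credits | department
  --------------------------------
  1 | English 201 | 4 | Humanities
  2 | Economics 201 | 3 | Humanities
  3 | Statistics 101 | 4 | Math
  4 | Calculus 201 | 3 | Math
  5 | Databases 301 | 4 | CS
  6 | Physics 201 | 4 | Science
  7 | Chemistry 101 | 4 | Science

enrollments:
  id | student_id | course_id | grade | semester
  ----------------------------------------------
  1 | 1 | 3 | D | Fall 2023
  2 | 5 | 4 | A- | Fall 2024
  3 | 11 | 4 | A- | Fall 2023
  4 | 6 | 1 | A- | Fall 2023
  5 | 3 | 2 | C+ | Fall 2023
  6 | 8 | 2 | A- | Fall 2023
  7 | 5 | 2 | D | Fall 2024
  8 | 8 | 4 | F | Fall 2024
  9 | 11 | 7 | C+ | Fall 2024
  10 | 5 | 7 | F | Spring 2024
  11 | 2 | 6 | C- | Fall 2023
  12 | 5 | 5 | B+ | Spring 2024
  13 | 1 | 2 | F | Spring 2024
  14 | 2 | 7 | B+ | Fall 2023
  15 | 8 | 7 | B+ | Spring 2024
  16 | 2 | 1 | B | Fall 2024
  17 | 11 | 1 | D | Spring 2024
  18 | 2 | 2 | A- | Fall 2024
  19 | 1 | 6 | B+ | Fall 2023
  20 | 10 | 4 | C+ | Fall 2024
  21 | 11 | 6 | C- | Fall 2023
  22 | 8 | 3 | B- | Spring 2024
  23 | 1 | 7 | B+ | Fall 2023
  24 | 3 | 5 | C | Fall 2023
SELECT department, COUNT(*) AS n FROM courses GROUP BY department

Execution result:
department | n
CS | 1
Humanities | 2
Math | 2
Science | 2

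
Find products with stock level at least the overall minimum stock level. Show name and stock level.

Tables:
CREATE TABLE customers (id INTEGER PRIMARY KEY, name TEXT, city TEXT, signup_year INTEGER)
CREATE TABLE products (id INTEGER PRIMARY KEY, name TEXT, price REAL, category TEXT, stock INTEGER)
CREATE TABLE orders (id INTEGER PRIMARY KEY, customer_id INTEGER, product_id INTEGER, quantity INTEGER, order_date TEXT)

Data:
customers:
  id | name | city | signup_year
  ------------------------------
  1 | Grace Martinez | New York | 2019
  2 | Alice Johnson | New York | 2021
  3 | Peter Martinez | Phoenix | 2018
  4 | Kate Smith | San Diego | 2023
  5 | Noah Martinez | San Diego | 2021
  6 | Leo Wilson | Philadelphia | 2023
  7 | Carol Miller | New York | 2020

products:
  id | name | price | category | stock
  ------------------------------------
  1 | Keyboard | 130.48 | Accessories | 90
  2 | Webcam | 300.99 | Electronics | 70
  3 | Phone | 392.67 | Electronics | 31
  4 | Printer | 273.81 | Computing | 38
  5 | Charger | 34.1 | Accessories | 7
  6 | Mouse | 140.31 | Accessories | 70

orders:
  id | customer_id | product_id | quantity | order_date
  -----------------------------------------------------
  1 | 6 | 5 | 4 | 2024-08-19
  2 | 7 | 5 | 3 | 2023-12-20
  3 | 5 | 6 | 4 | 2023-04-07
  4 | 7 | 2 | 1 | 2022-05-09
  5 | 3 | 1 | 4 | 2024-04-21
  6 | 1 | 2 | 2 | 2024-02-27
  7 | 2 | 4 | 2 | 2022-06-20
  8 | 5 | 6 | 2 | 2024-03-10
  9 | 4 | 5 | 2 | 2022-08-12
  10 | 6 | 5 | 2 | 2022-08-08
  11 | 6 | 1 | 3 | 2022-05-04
SELECT name, stock FROM products WHERE stock >= (SELECT MIN(stock) FROM products)

Execution result:
name | stock
Keyboard | 90
Webcam | 70
Phone | 31
Printer | 38
Charger | 7
Mouse | 70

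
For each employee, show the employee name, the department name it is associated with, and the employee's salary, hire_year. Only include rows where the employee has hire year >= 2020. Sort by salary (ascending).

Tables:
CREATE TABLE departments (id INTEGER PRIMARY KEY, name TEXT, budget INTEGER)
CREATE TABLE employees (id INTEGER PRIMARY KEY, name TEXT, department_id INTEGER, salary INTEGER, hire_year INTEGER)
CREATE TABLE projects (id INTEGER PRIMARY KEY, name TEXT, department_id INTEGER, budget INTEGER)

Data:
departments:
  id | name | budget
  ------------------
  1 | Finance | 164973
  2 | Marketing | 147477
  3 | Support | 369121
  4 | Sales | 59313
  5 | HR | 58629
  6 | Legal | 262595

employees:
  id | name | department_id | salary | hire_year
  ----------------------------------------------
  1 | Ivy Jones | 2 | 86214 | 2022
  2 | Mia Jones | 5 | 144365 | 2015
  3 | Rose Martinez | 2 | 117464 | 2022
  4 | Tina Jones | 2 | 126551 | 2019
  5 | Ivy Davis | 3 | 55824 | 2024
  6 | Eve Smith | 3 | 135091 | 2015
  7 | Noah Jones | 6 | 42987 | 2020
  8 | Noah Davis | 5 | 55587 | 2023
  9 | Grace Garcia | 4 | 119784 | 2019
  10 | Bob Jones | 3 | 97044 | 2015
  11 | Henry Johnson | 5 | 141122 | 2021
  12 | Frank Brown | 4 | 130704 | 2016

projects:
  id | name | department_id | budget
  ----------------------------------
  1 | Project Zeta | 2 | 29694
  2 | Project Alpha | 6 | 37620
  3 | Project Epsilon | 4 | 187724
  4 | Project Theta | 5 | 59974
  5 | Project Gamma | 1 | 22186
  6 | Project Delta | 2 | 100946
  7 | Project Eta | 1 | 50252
SELECT c.name, p.name AS department, c.salary, c.hire_year FROM employees c JOIN departments p ON c.department_id = p.id WHERE c.hire_year >= 2020 ORDER BY c.salary ASC

Execution result:
name | department | salary | hire_year
Noah Jones | Legal | 42987 | 2020
Noah Davis | HR | 55587 | 2023
Ivy Davis | Support | 55824 | 2024
Ivy Jones | Marketing | 86214 | 2022
Rose Martinez | Marketing | 117464 | 2022
Henry Johnson | HR | 141122 | 2021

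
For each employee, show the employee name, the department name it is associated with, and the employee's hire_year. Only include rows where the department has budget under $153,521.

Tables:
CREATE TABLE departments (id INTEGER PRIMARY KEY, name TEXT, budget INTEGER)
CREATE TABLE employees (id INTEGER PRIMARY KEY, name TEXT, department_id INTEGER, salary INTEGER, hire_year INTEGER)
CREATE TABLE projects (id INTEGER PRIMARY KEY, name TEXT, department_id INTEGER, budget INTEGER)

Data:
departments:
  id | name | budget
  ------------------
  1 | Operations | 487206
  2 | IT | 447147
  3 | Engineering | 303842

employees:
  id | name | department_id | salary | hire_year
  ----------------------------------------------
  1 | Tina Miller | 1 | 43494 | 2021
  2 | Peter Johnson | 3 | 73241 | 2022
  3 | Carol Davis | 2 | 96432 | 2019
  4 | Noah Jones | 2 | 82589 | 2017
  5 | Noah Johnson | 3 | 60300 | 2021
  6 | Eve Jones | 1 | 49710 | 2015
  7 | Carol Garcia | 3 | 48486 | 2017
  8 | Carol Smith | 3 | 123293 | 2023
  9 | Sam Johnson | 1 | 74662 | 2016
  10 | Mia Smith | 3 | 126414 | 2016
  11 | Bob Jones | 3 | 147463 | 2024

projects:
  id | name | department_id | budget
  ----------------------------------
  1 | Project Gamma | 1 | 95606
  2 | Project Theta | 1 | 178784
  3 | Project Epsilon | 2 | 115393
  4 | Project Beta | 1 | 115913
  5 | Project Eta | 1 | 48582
SELECT c.name, p.name AS department, c.hire_year FROM employees c JOIN departments p ON c.department_id = p.id WHERE p.budget < 153521

Execution result:
(no rows)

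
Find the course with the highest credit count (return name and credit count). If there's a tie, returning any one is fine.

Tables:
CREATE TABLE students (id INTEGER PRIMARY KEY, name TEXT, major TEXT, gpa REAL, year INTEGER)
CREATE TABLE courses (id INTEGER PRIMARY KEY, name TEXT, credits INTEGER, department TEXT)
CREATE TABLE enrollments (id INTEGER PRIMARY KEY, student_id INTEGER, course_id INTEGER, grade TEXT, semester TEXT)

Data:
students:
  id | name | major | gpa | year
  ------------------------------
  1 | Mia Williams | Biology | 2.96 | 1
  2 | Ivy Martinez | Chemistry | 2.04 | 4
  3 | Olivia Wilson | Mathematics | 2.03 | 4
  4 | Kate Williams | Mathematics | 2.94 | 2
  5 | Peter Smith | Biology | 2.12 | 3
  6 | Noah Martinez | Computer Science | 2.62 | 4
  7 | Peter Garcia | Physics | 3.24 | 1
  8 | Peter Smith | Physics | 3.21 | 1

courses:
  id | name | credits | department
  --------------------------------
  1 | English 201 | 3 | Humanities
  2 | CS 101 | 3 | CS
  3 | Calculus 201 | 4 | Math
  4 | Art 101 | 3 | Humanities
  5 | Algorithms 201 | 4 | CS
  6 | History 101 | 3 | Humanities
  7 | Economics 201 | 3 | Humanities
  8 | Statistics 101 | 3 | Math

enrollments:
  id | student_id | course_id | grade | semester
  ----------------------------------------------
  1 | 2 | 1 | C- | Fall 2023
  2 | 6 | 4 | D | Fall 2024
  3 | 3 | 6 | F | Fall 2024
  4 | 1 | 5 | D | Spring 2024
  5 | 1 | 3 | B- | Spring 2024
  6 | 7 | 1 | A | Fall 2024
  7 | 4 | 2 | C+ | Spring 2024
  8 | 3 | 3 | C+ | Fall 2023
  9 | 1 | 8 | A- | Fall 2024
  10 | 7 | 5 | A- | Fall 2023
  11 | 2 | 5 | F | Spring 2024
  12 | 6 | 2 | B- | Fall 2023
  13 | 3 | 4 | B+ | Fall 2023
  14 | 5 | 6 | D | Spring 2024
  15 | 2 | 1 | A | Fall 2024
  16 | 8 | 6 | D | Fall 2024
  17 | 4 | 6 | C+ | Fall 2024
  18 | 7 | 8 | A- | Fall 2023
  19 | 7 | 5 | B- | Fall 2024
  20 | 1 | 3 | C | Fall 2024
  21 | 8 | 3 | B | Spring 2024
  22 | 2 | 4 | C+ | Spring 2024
SELECT name, credits FROM courses ORDER BY credits DESC LIMIT 1

Execution result:
name | credits
Calculus 201 | 4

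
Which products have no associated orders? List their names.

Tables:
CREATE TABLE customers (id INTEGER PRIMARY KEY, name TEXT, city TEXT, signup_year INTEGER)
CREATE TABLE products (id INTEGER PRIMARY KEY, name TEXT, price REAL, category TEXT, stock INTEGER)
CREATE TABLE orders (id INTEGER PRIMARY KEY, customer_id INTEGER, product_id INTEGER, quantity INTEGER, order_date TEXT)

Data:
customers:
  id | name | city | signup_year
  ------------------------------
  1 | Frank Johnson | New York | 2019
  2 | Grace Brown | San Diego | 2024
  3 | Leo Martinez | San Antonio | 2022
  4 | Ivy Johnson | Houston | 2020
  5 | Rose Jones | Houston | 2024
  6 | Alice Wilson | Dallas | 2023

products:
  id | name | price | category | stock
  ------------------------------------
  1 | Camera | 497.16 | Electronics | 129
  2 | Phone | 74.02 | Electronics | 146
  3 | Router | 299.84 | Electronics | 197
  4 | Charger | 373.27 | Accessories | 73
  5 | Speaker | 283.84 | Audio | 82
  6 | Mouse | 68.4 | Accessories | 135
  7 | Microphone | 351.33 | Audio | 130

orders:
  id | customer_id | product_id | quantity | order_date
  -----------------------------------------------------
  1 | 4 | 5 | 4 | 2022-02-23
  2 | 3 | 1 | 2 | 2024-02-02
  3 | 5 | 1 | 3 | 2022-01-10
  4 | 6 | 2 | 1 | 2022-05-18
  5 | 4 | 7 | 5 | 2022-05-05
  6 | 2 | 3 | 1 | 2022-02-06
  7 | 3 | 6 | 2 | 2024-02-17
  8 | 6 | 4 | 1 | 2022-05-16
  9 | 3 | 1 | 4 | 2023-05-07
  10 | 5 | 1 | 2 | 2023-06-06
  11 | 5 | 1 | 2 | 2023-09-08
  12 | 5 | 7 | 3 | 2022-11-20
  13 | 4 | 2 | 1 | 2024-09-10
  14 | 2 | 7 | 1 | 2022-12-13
SELECT p.name FROM products p LEFT JOIN orders c ON c.product_id = p.id WHERE c.id IS NULL

Execution result:
(no rows)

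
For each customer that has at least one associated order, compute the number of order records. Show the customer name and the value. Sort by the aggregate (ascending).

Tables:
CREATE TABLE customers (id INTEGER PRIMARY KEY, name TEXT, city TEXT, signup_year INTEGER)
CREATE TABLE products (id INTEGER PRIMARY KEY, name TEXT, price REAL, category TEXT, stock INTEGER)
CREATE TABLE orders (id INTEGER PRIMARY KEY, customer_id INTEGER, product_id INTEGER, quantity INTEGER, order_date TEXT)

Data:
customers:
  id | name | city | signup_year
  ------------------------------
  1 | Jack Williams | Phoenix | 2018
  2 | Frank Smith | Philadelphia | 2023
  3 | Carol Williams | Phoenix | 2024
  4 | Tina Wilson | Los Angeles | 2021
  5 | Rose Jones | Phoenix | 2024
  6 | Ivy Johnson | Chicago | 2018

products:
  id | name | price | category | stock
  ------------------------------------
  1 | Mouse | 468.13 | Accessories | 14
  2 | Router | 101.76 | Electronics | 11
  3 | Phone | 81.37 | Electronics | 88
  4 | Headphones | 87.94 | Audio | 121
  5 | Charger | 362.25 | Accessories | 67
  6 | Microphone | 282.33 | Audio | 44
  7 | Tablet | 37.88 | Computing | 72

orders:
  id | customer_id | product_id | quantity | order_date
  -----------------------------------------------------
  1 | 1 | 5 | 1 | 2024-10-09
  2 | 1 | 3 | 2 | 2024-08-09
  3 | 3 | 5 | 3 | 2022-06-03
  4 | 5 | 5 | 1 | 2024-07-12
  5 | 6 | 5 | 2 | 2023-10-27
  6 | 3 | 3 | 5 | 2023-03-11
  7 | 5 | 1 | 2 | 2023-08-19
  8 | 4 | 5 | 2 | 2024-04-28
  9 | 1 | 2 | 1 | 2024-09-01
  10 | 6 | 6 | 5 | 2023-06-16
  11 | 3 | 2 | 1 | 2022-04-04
SELECT p.name, COUNT(*) AS n FROM orders c JOIN customers p ON c.customer_id = p.id GROUP BY p.id, p.name ORDER BY n ASC

Execution result:
name | n
Tina Wilson | 1
Rose Jones | 2
Ivy Johnson | 2
Jack Williams | 3
Carol Williams | 3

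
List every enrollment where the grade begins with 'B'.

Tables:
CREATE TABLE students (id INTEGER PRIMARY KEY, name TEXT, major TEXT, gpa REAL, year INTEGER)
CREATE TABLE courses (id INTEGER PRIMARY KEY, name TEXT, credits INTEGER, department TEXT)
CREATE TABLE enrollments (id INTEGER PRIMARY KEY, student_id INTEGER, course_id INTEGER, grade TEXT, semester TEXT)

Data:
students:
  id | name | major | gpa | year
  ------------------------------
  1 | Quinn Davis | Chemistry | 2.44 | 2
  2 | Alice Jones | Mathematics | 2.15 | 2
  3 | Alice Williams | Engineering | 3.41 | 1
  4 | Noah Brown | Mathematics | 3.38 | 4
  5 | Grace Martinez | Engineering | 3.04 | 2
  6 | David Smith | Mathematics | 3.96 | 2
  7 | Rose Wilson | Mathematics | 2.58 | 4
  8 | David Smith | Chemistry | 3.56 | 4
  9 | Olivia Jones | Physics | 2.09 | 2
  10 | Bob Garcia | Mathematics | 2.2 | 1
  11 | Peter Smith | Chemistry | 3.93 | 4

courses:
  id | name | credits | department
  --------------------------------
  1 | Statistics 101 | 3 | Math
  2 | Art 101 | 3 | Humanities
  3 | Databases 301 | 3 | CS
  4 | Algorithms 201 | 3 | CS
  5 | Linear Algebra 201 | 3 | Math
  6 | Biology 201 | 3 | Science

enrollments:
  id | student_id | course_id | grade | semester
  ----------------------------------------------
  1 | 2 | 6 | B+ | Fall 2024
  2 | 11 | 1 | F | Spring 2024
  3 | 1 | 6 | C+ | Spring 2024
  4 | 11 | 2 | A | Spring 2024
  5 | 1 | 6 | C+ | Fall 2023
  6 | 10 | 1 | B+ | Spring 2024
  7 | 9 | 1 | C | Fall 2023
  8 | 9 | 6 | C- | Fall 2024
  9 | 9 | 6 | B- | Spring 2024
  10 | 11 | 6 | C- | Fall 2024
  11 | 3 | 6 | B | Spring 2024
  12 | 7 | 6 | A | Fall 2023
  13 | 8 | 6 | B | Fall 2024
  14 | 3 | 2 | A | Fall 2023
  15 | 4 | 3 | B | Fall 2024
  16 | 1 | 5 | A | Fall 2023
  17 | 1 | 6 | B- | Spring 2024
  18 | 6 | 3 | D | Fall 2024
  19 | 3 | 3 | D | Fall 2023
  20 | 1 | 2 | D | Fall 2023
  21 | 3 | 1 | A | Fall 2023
SELECT id, grade FROM enrollments WHERE grade LIKE 'B%'

Execution result:
id | grade
1 | B+
6 | B+
9 | B-
11 | B
13 | B
15 | B
17 | B-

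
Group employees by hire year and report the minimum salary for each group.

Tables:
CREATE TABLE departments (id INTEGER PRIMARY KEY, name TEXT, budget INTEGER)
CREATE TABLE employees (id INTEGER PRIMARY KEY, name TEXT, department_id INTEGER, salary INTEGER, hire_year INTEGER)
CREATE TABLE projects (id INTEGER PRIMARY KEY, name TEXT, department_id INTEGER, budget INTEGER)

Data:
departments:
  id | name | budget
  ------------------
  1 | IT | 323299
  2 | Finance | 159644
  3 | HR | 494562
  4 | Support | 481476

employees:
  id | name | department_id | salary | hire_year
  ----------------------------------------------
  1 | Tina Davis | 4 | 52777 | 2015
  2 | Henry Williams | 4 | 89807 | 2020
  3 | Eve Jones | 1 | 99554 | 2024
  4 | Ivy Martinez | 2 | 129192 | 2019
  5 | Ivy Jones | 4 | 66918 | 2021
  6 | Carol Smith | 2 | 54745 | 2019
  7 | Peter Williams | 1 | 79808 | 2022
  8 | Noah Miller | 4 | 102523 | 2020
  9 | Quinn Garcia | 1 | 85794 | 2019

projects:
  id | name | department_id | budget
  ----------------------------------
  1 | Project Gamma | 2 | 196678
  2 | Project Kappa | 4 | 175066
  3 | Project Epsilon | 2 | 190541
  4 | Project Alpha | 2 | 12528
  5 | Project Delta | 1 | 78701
SELECT hire_year, MIN(salary) AS min_salary FROM employees GROUP BY hire_year

Execution result:
hire_year | min_salary
2015 | 52777
2019 | 54745
2020 | 89807
2021 | 66918
2022 | 79808
2024 | 99554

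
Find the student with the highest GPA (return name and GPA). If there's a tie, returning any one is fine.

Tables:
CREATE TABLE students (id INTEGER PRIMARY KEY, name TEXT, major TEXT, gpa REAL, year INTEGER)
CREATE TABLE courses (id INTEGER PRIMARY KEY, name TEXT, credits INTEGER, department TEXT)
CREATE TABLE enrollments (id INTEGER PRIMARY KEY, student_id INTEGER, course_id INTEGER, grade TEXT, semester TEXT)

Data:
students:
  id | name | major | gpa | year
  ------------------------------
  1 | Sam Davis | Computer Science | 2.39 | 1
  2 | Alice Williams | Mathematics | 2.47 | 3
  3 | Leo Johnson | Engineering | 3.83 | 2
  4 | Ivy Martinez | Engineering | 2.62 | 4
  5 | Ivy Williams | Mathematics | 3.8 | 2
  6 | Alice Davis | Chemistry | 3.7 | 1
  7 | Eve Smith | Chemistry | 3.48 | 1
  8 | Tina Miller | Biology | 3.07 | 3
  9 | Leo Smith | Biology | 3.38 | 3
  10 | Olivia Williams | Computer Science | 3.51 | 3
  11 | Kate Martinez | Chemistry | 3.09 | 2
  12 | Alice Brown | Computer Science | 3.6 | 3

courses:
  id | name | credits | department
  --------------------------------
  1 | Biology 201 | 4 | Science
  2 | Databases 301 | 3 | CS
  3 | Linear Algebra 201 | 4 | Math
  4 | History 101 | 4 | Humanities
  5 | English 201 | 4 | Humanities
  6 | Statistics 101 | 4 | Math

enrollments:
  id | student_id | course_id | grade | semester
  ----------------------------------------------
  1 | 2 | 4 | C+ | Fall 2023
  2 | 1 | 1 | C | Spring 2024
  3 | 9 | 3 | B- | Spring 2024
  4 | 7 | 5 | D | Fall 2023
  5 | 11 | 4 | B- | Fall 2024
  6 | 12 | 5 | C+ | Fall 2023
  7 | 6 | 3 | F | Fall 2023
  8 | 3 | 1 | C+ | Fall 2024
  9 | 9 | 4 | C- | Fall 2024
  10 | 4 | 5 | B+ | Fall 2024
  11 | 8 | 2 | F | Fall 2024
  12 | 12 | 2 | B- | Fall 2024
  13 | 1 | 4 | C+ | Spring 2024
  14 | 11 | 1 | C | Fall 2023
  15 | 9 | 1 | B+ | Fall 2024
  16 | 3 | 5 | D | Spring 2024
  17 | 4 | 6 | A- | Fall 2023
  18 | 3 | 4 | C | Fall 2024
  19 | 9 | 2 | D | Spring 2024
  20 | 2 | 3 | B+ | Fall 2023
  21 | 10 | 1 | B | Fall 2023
SELECT name, gpa FROM students ORDER BY gpa DESC LIMIT 1

Execution result:
name | gpa
Leo Johnson | 3.83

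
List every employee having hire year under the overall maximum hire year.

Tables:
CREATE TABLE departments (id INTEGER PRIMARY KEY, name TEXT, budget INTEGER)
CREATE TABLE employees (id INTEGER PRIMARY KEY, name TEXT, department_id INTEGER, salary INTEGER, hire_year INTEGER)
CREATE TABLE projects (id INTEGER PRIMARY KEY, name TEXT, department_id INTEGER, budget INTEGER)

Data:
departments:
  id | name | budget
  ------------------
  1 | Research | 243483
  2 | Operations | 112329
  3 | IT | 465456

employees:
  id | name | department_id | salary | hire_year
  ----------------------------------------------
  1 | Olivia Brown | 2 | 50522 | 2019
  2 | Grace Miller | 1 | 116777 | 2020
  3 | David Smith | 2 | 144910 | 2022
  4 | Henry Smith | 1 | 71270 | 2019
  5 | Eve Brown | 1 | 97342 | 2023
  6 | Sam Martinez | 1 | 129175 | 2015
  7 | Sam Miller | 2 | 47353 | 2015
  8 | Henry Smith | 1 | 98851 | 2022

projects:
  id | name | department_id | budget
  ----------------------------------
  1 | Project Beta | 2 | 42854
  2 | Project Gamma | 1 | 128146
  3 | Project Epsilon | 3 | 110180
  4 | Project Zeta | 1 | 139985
SELECT name, hire_year FROM employees WHERE hire_year < (SELECT MAX(hire_year) FROM employees)

Execution result:
name | hire_year
Olivia Brown | 2019
Grace Miller | 2020
David Smith | 2022
Henry Smith | 2019
Sam Martinez | 2015
Sam Miller | 2015
Henry Smith | 2022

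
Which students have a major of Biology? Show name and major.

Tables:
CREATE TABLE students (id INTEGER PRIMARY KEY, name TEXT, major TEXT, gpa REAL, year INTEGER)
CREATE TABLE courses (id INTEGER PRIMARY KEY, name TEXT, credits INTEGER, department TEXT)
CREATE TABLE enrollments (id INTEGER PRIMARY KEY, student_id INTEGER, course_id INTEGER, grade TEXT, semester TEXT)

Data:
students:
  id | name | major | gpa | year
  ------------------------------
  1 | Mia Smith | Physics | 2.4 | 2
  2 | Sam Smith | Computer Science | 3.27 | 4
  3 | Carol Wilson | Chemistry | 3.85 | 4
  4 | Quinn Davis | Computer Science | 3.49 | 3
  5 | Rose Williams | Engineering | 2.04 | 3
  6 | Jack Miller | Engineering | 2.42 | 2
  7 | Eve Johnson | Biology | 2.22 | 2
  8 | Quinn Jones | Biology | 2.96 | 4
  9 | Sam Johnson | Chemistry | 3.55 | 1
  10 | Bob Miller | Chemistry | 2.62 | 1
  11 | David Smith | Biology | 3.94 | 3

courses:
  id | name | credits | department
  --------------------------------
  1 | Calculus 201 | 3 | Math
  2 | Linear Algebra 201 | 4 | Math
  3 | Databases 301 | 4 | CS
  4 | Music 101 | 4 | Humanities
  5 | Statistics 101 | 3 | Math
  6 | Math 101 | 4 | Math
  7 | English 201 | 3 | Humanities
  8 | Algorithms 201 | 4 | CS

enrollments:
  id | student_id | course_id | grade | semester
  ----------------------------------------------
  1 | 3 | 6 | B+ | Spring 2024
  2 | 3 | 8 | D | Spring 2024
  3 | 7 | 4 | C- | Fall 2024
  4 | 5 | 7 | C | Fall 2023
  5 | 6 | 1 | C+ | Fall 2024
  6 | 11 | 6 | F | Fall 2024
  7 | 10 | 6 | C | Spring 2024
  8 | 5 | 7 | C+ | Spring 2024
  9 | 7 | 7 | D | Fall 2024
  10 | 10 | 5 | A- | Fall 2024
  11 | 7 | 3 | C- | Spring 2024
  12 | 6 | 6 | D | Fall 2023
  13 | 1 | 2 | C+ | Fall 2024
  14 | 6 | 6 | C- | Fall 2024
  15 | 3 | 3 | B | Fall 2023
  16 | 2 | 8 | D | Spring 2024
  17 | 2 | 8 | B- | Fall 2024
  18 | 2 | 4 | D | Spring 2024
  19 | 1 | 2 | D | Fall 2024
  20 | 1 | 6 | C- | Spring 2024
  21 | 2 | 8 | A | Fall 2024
SELECT name, major FROM students WHERE major = 'Biology'

Execution result:
name | major
Eve Johnson | Biology
Quinn Jones | Biology
David Smith | Biology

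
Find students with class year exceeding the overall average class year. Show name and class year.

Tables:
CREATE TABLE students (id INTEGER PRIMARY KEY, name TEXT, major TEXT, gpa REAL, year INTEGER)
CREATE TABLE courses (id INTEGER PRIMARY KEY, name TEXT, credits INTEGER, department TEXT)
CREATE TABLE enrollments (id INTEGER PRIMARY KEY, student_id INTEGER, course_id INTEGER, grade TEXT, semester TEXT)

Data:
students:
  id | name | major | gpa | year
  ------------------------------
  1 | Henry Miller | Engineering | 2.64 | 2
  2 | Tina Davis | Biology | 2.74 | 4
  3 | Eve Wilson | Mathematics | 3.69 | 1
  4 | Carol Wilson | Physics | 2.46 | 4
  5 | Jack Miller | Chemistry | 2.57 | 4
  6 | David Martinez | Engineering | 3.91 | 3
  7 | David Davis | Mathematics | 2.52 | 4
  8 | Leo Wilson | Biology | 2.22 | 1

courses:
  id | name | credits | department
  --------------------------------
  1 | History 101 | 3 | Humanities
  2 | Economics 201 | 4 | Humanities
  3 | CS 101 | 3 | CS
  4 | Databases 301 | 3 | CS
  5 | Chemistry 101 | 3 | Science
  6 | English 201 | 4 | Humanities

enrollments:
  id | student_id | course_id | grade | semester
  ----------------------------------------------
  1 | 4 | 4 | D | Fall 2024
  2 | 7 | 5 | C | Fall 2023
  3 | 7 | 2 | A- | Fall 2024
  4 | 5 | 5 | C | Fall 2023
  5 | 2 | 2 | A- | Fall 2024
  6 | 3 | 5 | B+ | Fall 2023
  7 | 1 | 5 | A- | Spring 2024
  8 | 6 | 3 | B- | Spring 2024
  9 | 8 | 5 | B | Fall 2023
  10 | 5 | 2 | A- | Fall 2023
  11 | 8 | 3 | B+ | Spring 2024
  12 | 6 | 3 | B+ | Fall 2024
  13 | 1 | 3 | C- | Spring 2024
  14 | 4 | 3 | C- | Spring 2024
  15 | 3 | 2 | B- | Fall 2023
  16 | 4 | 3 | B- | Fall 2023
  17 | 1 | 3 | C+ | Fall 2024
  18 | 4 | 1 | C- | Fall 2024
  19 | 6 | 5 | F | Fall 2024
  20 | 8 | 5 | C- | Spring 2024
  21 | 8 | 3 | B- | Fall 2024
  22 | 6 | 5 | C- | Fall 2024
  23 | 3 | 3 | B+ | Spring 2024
SELECT name, year FROM students WHERE year > (SELECT AVG(year) FROM students)

Execution result:
name | year
Tina Davis | 4
Carol Wilson | 4
Jack Miller | 4
David Martinez | 3
David Davis | 4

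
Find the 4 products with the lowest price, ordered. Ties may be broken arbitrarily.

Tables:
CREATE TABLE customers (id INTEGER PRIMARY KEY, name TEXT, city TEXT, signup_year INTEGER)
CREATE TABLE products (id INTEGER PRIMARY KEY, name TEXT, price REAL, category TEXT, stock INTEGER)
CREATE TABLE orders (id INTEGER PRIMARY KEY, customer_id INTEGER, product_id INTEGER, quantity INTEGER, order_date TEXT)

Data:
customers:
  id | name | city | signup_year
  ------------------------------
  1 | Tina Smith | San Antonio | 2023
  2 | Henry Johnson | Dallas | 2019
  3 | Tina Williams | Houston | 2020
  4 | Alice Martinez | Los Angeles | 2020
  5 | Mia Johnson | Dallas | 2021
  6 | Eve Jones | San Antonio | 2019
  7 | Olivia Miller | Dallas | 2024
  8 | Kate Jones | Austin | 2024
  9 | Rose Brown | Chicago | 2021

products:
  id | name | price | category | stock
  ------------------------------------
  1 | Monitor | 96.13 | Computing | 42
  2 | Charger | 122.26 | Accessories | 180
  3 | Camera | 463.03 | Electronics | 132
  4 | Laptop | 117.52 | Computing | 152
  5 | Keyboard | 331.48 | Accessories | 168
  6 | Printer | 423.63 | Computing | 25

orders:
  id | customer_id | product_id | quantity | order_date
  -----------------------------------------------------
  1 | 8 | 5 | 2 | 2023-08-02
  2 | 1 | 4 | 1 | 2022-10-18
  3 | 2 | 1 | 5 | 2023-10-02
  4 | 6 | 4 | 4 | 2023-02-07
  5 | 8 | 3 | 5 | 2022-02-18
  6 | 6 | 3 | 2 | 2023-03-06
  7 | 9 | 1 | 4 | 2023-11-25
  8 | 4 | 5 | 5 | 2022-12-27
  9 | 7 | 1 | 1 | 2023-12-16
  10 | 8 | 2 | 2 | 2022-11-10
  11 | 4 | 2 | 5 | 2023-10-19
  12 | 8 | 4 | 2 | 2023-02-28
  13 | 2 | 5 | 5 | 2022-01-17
SELECT name, price FROM products ORDER BY price ASC LIMIT 4

Execution result:
name | price
Monitor | 96.13
Laptop | 117.52
Charger | 122.26
Keyboard | 331.48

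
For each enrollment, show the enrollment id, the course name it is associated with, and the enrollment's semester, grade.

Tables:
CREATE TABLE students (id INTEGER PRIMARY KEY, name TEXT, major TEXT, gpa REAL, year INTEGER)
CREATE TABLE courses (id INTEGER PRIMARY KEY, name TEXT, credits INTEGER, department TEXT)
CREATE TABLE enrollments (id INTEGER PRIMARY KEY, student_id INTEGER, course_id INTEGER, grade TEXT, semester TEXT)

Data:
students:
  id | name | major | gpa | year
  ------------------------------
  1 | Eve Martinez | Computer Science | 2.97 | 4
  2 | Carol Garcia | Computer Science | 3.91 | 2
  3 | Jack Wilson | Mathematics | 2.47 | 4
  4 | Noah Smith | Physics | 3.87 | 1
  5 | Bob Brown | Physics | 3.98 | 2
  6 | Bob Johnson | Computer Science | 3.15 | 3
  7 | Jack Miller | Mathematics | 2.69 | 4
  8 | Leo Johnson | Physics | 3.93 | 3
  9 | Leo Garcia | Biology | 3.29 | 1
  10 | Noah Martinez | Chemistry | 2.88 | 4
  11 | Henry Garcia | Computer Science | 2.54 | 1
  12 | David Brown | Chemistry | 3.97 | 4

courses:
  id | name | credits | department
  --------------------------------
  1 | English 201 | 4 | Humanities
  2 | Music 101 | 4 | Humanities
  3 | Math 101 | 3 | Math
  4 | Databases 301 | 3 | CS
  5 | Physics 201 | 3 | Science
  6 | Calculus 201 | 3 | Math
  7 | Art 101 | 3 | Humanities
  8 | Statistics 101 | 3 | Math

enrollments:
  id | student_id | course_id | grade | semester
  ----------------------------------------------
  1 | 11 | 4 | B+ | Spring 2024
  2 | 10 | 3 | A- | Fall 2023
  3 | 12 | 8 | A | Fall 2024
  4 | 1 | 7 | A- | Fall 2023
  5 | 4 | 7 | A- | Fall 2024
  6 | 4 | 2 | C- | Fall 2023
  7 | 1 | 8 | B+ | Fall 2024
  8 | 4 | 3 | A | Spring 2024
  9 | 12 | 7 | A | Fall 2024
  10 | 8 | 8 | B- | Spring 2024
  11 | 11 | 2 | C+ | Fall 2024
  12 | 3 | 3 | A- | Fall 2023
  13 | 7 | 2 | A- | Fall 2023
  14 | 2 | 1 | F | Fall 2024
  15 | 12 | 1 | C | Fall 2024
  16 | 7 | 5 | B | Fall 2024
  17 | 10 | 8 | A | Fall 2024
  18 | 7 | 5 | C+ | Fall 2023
SELECT c.id, p.name AS course, c.semester, c.grade FROM enrollments c JOIN courses p ON c.course_id = p.id

Execution result:
id | course | semester | grade
1 | Databases 301 | Spring 2024 | B+
2 | Math 101 | Fall 2023 | A-
3 | Statistics 101 | Fall 2024 | A
4 | Art 101 | Fall 2023 | A-
5 | Art 101 | Fall 2024 | A-
6 | Music 101 | Fall 2023 | C-
7 | Statistics 101 | Fall 2024 | B+
8 | Math 101 | Spring 2024 | A
9 | Art 101 | Fall 2024 | A
10 | Statistics 101 | Spring 2024 | B-
11 | Music 101 | Fall 2024 | C+
12 | Math 101 | Fall 2023 | A-
13 | Music 101 | Fall 2023 | A-
14 | English 201 | Fall 2024 | F
15 | English 201 | Fall 2024 | C
16 | Physics 201 | Fall 2024 | B
17 | Statistics 101 | Fall 2024 | A
18 | Physics 201 | Fall 2023 | C+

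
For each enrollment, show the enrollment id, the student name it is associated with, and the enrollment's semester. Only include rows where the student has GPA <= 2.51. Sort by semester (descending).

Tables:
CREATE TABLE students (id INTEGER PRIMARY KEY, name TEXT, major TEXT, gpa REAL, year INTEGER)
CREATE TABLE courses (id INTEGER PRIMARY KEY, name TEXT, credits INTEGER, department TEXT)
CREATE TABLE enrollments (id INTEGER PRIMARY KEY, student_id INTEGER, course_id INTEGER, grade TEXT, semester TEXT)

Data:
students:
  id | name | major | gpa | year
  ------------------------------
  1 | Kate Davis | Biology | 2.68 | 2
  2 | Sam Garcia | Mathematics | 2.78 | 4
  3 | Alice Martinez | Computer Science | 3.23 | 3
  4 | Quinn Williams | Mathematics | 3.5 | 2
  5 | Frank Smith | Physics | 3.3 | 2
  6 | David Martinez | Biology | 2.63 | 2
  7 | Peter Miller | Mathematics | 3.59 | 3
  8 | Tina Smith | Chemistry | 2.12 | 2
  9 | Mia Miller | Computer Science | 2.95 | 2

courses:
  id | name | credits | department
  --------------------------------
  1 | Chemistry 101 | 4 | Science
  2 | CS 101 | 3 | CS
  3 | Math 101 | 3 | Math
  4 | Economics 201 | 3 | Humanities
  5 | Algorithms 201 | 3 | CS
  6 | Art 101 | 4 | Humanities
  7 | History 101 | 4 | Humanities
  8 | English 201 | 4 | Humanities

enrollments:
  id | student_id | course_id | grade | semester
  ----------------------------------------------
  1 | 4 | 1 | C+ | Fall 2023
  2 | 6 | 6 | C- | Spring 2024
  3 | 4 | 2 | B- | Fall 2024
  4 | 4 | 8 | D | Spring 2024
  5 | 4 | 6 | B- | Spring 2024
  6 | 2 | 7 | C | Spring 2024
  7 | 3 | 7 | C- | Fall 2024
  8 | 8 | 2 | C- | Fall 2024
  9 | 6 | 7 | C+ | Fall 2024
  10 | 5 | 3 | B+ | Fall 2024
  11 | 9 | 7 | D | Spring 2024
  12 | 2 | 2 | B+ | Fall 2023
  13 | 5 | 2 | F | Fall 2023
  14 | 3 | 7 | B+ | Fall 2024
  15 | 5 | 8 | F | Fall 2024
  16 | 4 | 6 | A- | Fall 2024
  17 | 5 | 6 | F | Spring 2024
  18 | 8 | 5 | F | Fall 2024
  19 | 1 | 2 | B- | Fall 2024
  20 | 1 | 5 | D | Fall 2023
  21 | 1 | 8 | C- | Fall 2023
SELECT c.id, p.name AS student, c.semester FROM enrollments c JOIN students p ON c.student_id = p.id WHERE p.gpa <= 2.51 ORDER BY c.semester DESC

Execution result:
id | student | semester
8 | Tina Smith | Fall 2024
18 | Tina Smith | Fall 2024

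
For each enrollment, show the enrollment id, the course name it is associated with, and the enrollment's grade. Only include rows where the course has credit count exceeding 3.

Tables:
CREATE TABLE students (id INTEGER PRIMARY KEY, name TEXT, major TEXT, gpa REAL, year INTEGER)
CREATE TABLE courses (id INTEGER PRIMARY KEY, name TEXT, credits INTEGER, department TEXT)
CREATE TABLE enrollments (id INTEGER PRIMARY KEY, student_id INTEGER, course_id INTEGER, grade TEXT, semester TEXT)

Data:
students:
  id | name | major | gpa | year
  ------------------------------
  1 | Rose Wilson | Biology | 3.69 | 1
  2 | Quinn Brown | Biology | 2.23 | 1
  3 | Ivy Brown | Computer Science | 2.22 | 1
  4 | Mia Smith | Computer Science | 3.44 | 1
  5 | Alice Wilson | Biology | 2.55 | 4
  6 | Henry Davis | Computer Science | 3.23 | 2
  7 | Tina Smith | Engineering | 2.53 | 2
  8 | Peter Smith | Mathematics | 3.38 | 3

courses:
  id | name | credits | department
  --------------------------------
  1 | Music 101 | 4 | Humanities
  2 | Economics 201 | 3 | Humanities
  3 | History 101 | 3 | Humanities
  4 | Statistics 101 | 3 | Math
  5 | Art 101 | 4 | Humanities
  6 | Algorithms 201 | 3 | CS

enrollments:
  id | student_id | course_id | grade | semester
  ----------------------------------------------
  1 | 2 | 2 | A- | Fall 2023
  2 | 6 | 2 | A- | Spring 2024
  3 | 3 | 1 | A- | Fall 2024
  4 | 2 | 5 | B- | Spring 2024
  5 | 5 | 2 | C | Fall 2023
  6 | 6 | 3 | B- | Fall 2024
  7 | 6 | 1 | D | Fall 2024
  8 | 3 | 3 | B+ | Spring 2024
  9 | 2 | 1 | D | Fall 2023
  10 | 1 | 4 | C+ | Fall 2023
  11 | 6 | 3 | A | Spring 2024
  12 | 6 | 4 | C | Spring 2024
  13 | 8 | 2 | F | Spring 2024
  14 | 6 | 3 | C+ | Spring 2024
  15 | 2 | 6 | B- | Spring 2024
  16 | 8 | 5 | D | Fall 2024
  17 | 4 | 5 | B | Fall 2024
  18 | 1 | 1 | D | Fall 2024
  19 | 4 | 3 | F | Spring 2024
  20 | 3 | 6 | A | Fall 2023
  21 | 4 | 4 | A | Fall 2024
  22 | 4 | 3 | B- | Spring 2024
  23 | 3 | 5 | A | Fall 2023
SELECT c.id, p.name AS course, c.grade FROM enrollments c JOIN courses p ON c.course_id = p.id WHERE p.credits > 3

Execution result:
id | course | grade
3 | Music 101 | A-
4 | Art 101 | B-
7 | Music 101 | D
9 | Music 101 | D
16 | Art 101 | D
17 | Art 101 | B
18 | Music 101 | D
23 | Art 101 | A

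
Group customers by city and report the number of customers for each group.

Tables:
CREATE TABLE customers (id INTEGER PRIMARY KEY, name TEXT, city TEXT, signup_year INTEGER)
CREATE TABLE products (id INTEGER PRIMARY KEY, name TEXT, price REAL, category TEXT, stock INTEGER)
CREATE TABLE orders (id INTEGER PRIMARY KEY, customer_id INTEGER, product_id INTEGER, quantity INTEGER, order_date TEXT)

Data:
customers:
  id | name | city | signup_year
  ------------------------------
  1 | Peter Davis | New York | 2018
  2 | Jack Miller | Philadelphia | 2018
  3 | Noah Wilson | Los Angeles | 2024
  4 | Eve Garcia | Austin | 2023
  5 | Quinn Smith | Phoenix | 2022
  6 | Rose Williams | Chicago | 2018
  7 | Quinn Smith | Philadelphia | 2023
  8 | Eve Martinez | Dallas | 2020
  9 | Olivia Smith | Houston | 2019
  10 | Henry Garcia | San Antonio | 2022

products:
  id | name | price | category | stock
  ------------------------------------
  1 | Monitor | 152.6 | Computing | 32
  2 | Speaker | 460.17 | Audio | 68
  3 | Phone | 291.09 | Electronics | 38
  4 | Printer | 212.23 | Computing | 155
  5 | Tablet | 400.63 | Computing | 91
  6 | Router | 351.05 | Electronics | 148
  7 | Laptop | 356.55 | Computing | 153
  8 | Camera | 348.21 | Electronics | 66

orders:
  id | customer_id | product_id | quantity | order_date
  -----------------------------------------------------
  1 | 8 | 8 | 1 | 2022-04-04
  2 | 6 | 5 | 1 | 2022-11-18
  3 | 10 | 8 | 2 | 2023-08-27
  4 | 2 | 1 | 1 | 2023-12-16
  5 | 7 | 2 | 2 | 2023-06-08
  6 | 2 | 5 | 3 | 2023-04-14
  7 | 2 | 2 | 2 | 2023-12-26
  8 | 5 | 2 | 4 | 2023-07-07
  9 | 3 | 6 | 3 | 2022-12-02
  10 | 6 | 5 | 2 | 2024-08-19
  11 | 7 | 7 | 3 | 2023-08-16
SELECT city, COUNT(*) AS n FROM customers GROUP BY city

Execution result:
city | n
Austin | 1
Chicago | 1
Dallas | 1
Houston | 1
Los Angeles | 1
New York | 1
Philadelphia | 2
Phoenix | 1
San Antonio | 1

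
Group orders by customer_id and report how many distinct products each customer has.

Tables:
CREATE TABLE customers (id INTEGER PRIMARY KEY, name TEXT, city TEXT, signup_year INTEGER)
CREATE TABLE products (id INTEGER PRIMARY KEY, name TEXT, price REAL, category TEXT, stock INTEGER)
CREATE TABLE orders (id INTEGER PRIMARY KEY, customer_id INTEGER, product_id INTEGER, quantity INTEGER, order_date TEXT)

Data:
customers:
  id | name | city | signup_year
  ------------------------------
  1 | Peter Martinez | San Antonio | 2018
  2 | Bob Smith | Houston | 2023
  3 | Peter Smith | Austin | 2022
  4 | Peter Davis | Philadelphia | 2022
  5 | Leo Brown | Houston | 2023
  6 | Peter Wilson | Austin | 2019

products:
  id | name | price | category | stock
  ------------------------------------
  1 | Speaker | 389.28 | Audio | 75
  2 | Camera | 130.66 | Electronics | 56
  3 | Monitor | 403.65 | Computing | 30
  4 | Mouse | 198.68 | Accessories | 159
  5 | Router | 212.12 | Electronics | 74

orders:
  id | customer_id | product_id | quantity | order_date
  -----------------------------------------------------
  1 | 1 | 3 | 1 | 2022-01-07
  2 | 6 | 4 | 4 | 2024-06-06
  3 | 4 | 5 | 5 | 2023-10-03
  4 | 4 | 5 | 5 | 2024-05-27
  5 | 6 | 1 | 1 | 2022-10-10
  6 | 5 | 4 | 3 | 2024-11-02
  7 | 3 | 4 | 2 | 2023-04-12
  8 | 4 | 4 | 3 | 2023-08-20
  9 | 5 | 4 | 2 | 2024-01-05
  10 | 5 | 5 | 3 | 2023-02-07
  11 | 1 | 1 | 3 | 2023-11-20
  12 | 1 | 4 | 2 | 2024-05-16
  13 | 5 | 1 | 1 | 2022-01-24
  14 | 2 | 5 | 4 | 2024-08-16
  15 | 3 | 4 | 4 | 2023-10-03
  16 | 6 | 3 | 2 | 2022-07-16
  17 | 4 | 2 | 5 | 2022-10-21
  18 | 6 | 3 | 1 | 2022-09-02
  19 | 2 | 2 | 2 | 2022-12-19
SELECT customer_id, COUNT(DISTINCT product_id) AS distinct_product_count FROM orders GROUP BY customer_id

Execution result:
customer_id | distinct_product_count
1 | 3
2 | 2
3 | 1
4 | 3
5 | 3
6 | 3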